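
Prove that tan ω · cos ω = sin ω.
LHS = (sin ω/cos ω) · cos ω = sin ω = RHS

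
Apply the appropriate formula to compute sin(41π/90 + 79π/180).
sin(41π/90 + 79π/180) = sin 41π/90 cos 79π/180 + cos 41π/90 sin 79π/180 = 0.3256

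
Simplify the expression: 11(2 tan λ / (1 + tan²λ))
11(2 tan λ / (1 + tan²λ)) = 11(sin(2λ)) (using Double angle)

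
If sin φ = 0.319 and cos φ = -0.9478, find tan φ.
tan φ = sin φ / cos φ = -0.3366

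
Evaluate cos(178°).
cos(178°) = -0.9994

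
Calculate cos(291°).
cos(291°) = 0.3584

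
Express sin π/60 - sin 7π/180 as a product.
sin π/60 - sin 7π/180 = 2 cos(π/36) sin(-π/90)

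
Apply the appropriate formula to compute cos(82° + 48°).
cos(82° + 48°) = cos 82° cos 48° - sin 82° sin 48° = -0.6428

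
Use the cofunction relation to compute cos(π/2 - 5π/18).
cos(π/2 - 5π/18) = sin(5π/18) = 0.766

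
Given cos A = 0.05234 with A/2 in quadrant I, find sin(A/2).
sin(A/2) = ±√((1 - cos A)/2); positive since A/2 ∈ QI, so sin(A/2) = 0.6884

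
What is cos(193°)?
cos(193°) = -0.9744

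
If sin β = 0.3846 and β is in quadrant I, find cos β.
cos β = 0.9231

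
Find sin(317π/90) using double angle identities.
sin(317π/90) = 2 sin 317π/180 cos 317π/180 = -0.9976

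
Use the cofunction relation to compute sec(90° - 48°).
sec(90° - 48°) = csc(48°) = 1.346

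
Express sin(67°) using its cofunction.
sin(67°) = cos(90° - 67°) = cos(23°)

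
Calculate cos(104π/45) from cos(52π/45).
cos(104π/45) = cos²52π/45 - sin²52π/45 = 0.5592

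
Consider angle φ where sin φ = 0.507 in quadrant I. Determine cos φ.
cos φ = √(1 - sin²φ) = 0.8619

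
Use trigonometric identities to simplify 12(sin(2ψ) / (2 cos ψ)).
12(sin(2ψ) / (2 cos ψ)) = 12(sin ψ) (using Double angle)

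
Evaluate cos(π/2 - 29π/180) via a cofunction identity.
cos(π/2 - 29π/180) = sin(29π/180) = 0.4848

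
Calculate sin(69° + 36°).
sin(69° + 36°) = sin 69° cos 36° + cos 69° sin 36° = (√6+√2)/4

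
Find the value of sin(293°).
sin(293°) = -0.9205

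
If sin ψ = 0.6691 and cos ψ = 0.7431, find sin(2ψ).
sin(2ψ) = 2 sin ψ cos ψ = 0.9944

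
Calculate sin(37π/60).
sin(37π/60) = 0.9336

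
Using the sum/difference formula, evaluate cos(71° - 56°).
cos(71° - 56°) = cos 71° cos 56° + sin 71° sin 56° = (√6+√2)/4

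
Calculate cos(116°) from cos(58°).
cos(116°) = cos²58° - sin²58° = -0.4384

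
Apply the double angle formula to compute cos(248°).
cos(248°) = cos²124° - sin²124° = -0.3746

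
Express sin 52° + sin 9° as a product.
sin 52° + sin 9° = 2 sin(30.5°) cos(21.5°)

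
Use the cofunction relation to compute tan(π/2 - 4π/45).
tan(π/2 - 4π/45) = cot(4π/45) = 3.487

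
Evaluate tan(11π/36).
tan(11π/36) = 1.428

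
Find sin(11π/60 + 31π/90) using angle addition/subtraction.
sin(11π/60 + 31π/90) = sin 11π/60 cos 31π/90 + cos 11π/60 sin 31π/90 = 0.9962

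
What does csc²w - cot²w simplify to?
csc²w - cot²w = 1 (using Pythagorean identity)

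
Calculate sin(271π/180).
sin(271π/180) = -0.9998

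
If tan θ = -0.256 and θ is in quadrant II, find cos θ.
cos θ = -0.9688 (using tan²θ + 1 = sec²θ)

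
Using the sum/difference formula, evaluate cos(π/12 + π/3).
cos(π/12 + π/3) = cos π/12 cos π/3 - sin π/12 sin π/3 = (√6-√2)/4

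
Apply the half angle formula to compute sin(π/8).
sin(π/8) = √((1 - cos π/4)/2) = √(2-√2)/2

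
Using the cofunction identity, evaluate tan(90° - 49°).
tan(90° - 49°) = cot(49°) = 0.8693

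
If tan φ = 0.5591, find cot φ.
cot φ = 1/tan φ = 1.789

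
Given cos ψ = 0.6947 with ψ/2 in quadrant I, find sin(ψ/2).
sin(ψ/2) = ±√((1 - cos ψ)/2); positive since ψ/2 ∈ QI, so sin(ψ/2) = 0.3907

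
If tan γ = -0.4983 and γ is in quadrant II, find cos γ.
cos γ = -0.895 (using tan²γ + 1 = sec²γ)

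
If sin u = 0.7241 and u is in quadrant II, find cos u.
cos u = -0.6897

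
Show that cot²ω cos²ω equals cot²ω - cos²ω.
RHS = cos²ω/sin²ω - cos²ω = cos²ω(1/sin²ω - 1) = cos²ω · (1 - sin²ω)/sin²ω = cos²ω · cos²ω/sin²ω = cos²ω · cot²ω = LHS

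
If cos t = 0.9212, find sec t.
sec t = 1/cos t = 1.086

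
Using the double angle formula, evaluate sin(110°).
sin(110°) = 2 sin 55° cos 55° = 0.9397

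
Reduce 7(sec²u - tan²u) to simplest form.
7(sec²u - tan²u) = 7 (using Pythagorean identity)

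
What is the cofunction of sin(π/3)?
sin(π/3) = cos(π/2 - π/3) = cos(π/6)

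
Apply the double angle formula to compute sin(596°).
sin(596°) = 2 sin 298° cos 298° = -0.829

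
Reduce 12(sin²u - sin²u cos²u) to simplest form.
12(sin²u - sin²u cos²u) = 12(sin⁴u) (using Factoring)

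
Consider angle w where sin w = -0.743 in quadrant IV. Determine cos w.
cos w = √(1 - sin²w) = 0.6693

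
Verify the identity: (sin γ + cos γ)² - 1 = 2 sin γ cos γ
LHS = sin²γ + 2 sin γ cos γ + cos²γ - 1 = (sin²γ + cos²γ) + 2 sin γ cos γ - 1 = 1 + 2 sin γ cos γ - 1 = 2 sin γ cos γ = RHS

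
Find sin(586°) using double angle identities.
sin(586°) = 2 sin 293° cos 293° = -0.7193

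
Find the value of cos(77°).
cos(77°) = 0.225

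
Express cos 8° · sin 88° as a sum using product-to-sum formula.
cos 8° sin 88° = (1/2)[sin(8°+88°) - sin(8°-88°)]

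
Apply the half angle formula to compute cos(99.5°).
cos(99.5°) = -√((1 + cos 199°)/2) = -0.165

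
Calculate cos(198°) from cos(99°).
cos(198°) = cos²99° - sin²99° = -0.9511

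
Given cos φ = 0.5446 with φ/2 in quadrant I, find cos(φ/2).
cos(φ/2) = ±√((1 + cos φ)/2); positive since φ/2 ∈ QI, so cos(φ/2) = 0.8788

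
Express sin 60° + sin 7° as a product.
sin 60° + sin 7° = 2 sin(33.5°) cos(26.5°)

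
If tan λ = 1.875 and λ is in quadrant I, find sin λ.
sin λ = 0.8824 (using tan²λ + 1 = sec²λ)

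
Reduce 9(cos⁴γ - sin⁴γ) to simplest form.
9(cos⁴γ - sin⁴γ) = 9(cos(2γ)) (using Factoring + double angle)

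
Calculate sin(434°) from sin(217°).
sin(434°) = 2 sin 217° cos 217° = 0.9613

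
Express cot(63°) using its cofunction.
cot(63°) = tan(90° - 63°) = tan(27°)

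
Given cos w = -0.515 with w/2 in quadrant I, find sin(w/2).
sin(w/2) = ±√((1 - cos w)/2); positive since w/2 ∈ QI, so sin(w/2) = 0.8703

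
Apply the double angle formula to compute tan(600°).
tan(600°) = 2 tan 300° / (1 - tan²300°) = √3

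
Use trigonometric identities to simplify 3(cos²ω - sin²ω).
3(cos²ω - sin²ω) = 3(cos(2ω)) (using Double angle)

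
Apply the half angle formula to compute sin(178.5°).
sin(178.5°) = √((1 - cos 357°)/2) = 0.02618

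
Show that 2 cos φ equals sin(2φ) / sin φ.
RHS = 2 sin φ cos φ / sin φ = 2 cos φ = LHS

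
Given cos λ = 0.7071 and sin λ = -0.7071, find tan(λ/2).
tan(λ/2) = sin λ / (1 + cos λ) = -0.4142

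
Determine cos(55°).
cos(55°) = 0.5736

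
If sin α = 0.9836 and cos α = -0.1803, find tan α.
tan α = sin α / cos α = -5.455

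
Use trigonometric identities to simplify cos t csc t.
cos t csc t = cot t (using Reciprocal + quotient)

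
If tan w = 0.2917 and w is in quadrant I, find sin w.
sin w = 0.28 (using tan²w + 1 = sec²w)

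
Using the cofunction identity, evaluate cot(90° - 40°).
cot(90° - 40°) = tan(40°) = 0.8391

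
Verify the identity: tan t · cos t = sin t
LHS = (sin t/cos t) · cos t = sin t = RHS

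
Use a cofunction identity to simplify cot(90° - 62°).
cot(90° - 62°) = tan(62°)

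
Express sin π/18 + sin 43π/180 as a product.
sin π/18 + sin 43π/180 = 2 sin(53π/360) cos(-11π/120)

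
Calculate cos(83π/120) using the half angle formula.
cos(83π/120) = -√((1 + cos 83π/60)/2) = -0.5664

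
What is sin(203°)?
sin(203°) = -0.3907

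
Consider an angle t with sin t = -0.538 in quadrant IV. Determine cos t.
cos t = √(1 - sin²t) = 0.8429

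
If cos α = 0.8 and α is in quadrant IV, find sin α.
sin α = -0.6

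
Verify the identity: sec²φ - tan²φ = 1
LHS = 1/cos²φ - sin²φ/cos²φ = (1 - sin²φ)/cos²φ = cos²φ/cos²φ = 1 = RHS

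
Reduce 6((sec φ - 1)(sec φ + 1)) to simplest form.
6((sec φ - 1)(sec φ + 1)) = 6(tan²φ) (using Diff. of squares)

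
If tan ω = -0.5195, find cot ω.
cot ω = 1/tan ω = -1.925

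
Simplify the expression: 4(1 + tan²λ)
4(1 + tan²λ) = 4(sec²λ) (using Pythagorean identity)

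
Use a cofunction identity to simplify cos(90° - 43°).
cos(90° - 43°) = sin(43°)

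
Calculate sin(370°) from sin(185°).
sin(370°) = 2 sin 185° cos 185° = 0.1736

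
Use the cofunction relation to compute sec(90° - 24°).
sec(90° - 24°) = csc(24°) = 2.459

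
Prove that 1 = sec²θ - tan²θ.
RHS = 1/cos²θ - sin²θ/cos²θ = (1 - sin²θ)/cos²θ = cos²θ/cos²θ = 1 = LHS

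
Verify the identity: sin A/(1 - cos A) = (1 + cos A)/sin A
LHS = sin A(1 + cos A) / ((1 - cos A)(1 + cos A)) = sin A(1 + cos A) / (1 - cos²A) = sin A(1 + cos A) / sin²A = (1 + cos A)/sin A = RHS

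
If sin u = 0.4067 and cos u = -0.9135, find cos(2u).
cos(2u) = cos²u - sin²u = 0.6691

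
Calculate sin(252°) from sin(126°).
sin(252°) = 2 sin 126° cos 126° = -0.9511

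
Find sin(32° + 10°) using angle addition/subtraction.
sin(32° + 10°) = sin 32° cos 10° + cos 32° sin 10° = 0.6691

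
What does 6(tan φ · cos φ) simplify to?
6(tan φ · cos φ) = 6(sin φ) (using Quotient identity)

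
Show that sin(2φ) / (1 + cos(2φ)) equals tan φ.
LHS = 2 sin φ cos φ / (2cos²φ) = sin φ/cos φ = tan φ = RHS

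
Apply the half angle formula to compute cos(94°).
cos(94°) = -√((1 + cos 188°)/2) = -0.06976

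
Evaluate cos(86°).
cos(86°) = 0.06976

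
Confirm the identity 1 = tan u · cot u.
RHS = (sin u/cos u) · (cos u/sin u) = 1 = LHS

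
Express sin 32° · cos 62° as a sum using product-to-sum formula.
sin 32° cos 62° = (1/2)[sin(32°+62°) + sin(32°-62°)]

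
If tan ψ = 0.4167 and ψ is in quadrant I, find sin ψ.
sin ψ = 0.3846 (using tan²ψ + 1 = sec²ψ)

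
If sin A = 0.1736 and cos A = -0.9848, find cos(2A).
cos(2A) = cos²A - sin²A = 0.9397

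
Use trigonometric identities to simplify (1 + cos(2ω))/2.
(1 + cos(2ω))/2 = cos²ω (using Power reduction)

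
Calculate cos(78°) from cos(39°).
cos(78°) = 1 - 2sin²39° = 0.2079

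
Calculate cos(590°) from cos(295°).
cos(590°) = 1 - 2sin²295° = -0.6428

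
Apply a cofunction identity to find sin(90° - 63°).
sin(90° - 63°) = cos(63°) = 0.454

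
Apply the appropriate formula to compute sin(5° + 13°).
sin(5° + 13°) = sin 5° cos 13° + cos 5° sin 13° = 0.309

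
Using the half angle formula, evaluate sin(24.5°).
sin(24.5°) = √((1 - cos 49°)/2) = 0.4147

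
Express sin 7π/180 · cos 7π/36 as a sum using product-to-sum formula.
sin 7π/180 cos 7π/36 = (1/2)[sin(7π/180+7π/36) + sin(7π/180-7π/36)]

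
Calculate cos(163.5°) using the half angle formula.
cos(163.5°) = -√((1 + cos 327°)/2) = -0.9588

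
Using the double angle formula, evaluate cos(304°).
cos(304°) = cos²152° - sin²152° = 0.5592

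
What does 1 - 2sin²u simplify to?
1 - 2sin²u = cos(2u) (using Double angle)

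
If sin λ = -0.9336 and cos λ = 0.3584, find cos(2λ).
cos(2λ) = cos²λ - sin²λ = -0.7432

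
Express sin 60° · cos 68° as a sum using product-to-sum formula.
sin 60° cos 68° = (1/2)[sin(60°+68°) + sin(60°-68°)]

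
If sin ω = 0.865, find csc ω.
csc ω = 1/sin ω = 1.156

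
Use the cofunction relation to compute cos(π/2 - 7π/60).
cos(π/2 - 7π/60) = sin(7π/60) = 0.3584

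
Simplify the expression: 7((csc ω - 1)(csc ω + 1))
7((csc ω - 1)(csc ω + 1)) = 7(cot²ω) (using Diff. of squares)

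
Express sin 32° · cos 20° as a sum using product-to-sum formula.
sin 32° cos 20° = (1/2)[sin(32°+20°) + sin(32°-20°)]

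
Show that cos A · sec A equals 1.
LHS = cos A · (1/cos A) = 1 = RHS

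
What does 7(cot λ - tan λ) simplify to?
7(cot λ - tan λ) = 7(2 cot(2λ)) (using Double angle)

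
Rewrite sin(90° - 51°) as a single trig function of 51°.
sin(90° - 51°) = cos(51°)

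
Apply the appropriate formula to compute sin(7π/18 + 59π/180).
sin(7π/18 + 59π/180) = sin 7π/18 cos 59π/180 + cos 7π/18 sin 59π/180 = 0.7771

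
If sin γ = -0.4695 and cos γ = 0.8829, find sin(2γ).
sin(2γ) = 2 sin γ cos γ = -0.829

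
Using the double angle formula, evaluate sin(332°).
sin(332°) = 2 sin 166° cos 166° = -0.4695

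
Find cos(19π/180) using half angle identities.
cos(19π/180) = √((1 + cos 19π/90)/2) = 0.9455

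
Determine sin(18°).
sin(18°) = 0.309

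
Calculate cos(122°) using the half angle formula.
cos(122°) = -√((1 + cos 244°)/2) = -0.5299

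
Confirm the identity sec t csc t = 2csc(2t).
RHS = 2/sin(2t) = 2/(2 sin t cos t) = 1/(sin t cos t) = (1/cos t)(1/sin t) = sec t csc t = LHS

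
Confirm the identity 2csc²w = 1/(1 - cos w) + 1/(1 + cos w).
RHS = [(1 + cos w) + (1 - cos w)] / [(1 - cos w)(1 + cos w)] = 2/(1 - cos²w) = 2/sin²w = 2csc²w = LHS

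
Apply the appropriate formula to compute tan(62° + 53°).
tan(62° + 53°) = (tan 62° + tan 53°)/(1 - tan 62° tan 53°) = -2.145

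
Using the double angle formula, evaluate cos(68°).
cos(68°) = cos²34° - sin²34° = 0.3746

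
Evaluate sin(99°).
sin(99°) = 0.9877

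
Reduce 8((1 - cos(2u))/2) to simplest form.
8((1 - cos(2u))/2) = 8(sin²u) (using Power reduction)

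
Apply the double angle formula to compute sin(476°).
sin(476°) = 2 sin 238° cos 238° = 0.8988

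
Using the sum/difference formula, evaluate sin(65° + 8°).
sin(65° + 8°) = sin 65° cos 8° + cos 65° sin 8° = 0.9563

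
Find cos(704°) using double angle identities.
cos(704°) = cos²352° - sin²352° = 0.9613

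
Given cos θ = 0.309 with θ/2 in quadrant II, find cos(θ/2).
cos(θ/2) = ±√((1 + cos θ)/2); negative since θ/2 ∈ QII, so cos(θ/2) = -0.809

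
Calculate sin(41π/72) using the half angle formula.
sin(41π/72) = √((1 - cos 41π/36)/2) = 0.9763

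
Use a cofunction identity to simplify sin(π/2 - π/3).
sin(π/2 - π/3) = cos(π/3)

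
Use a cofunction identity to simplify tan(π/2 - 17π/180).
tan(π/2 - 17π/180) = cot(17π/180)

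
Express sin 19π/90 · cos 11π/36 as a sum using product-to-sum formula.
sin 19π/90 cos 11π/36 = (1/2)[sin(19π/90+11π/36) + sin(19π/90-11π/36)]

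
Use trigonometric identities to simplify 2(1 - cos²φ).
2(1 - cos²φ) = 2(sin²φ) (using Pythagorean identity)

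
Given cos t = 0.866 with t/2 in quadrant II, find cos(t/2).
cos(t/2) = ±√((1 + cos t)/2); negative since t/2 ∈ QII, so cos(t/2) = -0.9659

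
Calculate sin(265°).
sin(265°) = -0.9962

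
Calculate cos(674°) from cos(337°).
cos(674°) = cos²337° - sin²337° = 0.6947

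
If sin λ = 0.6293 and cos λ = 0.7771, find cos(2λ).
cos(2λ) = cos²λ - sin²λ = 0.2079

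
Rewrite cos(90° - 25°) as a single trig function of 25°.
cos(90° - 25°) = sin(25°)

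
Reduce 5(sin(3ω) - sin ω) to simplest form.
5(sin(3ω) - sin ω) = 5(2 cos(2ω) sin ω) (using Sum-to-product)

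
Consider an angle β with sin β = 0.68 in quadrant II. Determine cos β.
cos β = ±√(1 - sin²β) = -0.7332 (negative in QII)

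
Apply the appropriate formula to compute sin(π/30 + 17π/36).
sin(π/30 + 17π/36) = sin π/30 cos 17π/36 + cos π/30 sin 17π/36 = 0.9998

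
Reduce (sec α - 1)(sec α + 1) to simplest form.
(sec α - 1)(sec α + 1) = tan²α (using Diff. of squares)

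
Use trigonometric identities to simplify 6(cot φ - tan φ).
6(cot φ - tan φ) = 6(2 cot(2φ)) (using Double angle)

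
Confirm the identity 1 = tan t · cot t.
RHS = (sin t/cos t) · (cos t/sin t) = 1 = LHS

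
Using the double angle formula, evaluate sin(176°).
sin(176°) = 2 sin 88° cos 88° = 0.06976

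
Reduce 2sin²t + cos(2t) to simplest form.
2sin²t + cos(2t) = 1 (using Double angle)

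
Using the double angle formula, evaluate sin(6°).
sin(6°) = 2 sin 3° cos 3° = 0.1045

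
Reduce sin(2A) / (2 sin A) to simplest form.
sin(2A) / (2 sin A) = cos A (using Double angle)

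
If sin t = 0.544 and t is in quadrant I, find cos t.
cos t = 0.8391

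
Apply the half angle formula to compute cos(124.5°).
cos(124.5°) = -√((1 + cos 249°)/2) = -0.5664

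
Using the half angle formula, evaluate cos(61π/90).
cos(61π/90) = -√((1 + cos 61π/45)/2) = -0.5299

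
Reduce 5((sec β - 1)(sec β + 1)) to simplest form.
5((sec β - 1)(sec β + 1)) = 5(tan²β) (using Diff. of squares)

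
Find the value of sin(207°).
sin(207°) = -0.454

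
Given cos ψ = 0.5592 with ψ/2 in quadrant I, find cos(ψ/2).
cos(ψ/2) = ±√((1 + cos ψ)/2); positive since ψ/2 ∈ QI, so cos(ψ/2) = 0.8829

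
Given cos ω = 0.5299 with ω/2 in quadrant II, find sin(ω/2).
sin(ω/2) = ±√((1 - cos ω)/2); positive since ω/2 ∈ QII, so sin(ω/2) = 0.4848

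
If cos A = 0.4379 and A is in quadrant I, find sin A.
sin A = 0.899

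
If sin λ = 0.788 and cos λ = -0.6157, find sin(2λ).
sin(2λ) = 2 sin λ cos λ = -0.9703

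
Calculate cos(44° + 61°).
cos(44° + 61°) = cos 44° cos 61° - sin 44° sin 61° = -(√6-√2)/4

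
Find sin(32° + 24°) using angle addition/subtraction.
sin(32° + 24°) = sin 32° cos 24° + cos 32° sin 24° = 0.829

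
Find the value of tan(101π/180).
tan(101π/180) = -5.145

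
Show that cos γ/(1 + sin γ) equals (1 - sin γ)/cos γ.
RHS = (1 - sin γ)(1 + sin γ) / (cos γ(1 + sin γ)) = (1 - sin²γ) / (cos γ(1 + sin γ)) = cos²γ / (cos γ(1 + sin γ)) = cos γ/(1 + sin γ) = LHS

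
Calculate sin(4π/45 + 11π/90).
sin(4π/45 + 11π/90) = sin 4π/45 cos 11π/90 + cos 4π/45 sin 11π/90 = 0.6157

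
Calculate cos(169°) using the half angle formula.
cos(169°) = -√((1 + cos 338°)/2) = -0.9816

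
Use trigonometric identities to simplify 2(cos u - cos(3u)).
2(cos u - cos(3u)) = 2(2 sin(2u) sin u) (using Sum-to-product)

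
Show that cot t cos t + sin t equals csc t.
LHS = cos²t/sin t + sin t = (cos²t + sin²t)/sin t = 1/sin t = csc t = RHS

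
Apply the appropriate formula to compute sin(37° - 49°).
sin(37° - 49°) = sin 37° cos 49° - cos 37° sin 49° = -0.2079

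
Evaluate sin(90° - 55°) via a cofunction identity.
sin(90° - 55°) = cos(55°) = 0.5736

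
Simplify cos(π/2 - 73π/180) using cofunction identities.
cos(π/2 - 73π/180) = sin(73π/180)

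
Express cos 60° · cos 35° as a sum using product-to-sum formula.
cos 60° cos 35° = (1/2)[cos(60°-35°) + cos(60°+35°)]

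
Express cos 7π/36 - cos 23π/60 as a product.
cos 7π/36 - cos 23π/60 = -2 sin(13π/45) sin(-17π/180)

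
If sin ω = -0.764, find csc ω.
csc ω = 1/sin ω = -1.309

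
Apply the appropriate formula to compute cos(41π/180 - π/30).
cos(41π/180 - π/30) = cos 41π/180 cos π/30 + sin 41π/180 sin π/30 = 0.8192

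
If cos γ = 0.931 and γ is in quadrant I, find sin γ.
sin γ = 0.365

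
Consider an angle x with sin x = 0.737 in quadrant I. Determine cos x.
cos x = √(1 - sin²x) = 0.6759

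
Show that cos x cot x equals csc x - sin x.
RHS = 1/sin x - sin x = (1 - sin²x)/sin x = cos²x/sin x = cos x · (cos x/sin x) = cos x cot x = LHS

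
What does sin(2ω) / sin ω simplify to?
sin(2ω) / sin ω = 2 cos ω (using Double angle)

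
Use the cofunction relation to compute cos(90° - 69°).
cos(90° - 69°) = sin(69°) = 0.9336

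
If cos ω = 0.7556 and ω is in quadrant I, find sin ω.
sin ω = 0.655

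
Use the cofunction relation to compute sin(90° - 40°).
sin(90° - 40°) = cos(40°) = 0.766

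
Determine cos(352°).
cos(352°) = 0.9903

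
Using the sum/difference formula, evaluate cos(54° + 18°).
cos(54° + 18°) = cos 54° cos 18° - sin 54° sin 18° = 0.309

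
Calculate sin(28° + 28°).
sin(28° + 28°) = sin 28° cos 28° + cos 28° sin 28° = 0.829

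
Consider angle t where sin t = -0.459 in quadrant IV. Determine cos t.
cos t = √(1 - sin²t) = 0.8884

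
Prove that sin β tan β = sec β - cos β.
RHS = 1/cos β - cos β = (1 - cos²β)/cos β = sin²β/cos β = sin β · (sin β/cos β) = sin β tan β = LHS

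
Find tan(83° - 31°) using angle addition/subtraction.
tan(83° - 31°) = (tan 83° - tan 31°)/(1 + tan 83° tan 31°) = 1.28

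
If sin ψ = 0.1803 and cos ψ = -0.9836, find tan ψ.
tan ψ = sin ψ / cos ψ = -0.1833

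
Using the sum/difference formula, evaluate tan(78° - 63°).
tan(78° - 63°) = (tan 78° - tan 63°)/(1 + tan 78° tan 63°) = 2-√3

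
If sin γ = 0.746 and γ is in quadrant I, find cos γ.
cos γ = 0.6659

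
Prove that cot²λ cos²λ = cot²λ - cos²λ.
RHS = cos²λ/sin²λ - cos²λ = cos²λ(1/sin²λ - 1) = cos²λ · (1 - sin²λ)/sin²λ = cos²λ · cos²λ/sin²λ = cos²λ · cot²λ = LHS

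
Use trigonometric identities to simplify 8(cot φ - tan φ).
8(cot φ - tan φ) = 8(2 cot(2φ)) (using Double angle)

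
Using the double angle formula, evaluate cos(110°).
cos(110°) = cos²55° - sin²55° = -0.342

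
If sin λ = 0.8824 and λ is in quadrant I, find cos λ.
cos λ = 0.4705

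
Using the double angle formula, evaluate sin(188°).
sin(188°) = 2 sin 94° cos 94° = -0.1392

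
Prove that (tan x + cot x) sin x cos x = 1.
LHS = (sin x/cos x + cos x/sin x) sin x cos x = ((sin²x + cos²x)/(sin x cos x)) · sin x cos x = sin²x + cos²x = 1 = RHS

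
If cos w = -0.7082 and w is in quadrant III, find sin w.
sin w = -0.706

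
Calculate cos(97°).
cos(97°) = -0.1219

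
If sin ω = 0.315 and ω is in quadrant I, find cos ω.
cos ω = 0.9491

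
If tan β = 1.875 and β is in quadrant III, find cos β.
cos β = -0.4706 (using tan²β + 1 = sec²β)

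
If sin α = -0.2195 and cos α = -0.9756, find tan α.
tan α = sin α / cos α = 0.225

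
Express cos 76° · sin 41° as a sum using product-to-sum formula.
cos 76° sin 41° = (1/2)[sin(76°+41°) - sin(76°-41°)]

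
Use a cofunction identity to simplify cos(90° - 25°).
cos(90° - 25°) = sin(25°)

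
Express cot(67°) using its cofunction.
cot(67°) = tan(90° - 67°) = tan(23°)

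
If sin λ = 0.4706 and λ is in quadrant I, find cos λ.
cos λ = 0.8823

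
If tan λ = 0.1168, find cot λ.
cot λ = 1/tan λ = 8.562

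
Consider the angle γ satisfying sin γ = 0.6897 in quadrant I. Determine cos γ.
cos γ = √(1 - sin²γ) = 0.7241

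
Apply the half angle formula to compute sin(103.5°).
sin(103.5°) = √((1 - cos 207°)/2) = 0.9724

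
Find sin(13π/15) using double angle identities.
sin(13π/15) = 2 sin 13π/30 cos 13π/30 = 0.4067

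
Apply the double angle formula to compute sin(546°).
sin(546°) = 2 sin 273° cos 273° = -0.1045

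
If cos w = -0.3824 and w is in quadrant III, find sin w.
sin w = -0.924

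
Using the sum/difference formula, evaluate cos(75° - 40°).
cos(75° - 40°) = cos 75° cos 40° + sin 75° sin 40° = 0.8192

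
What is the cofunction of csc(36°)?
csc(36°) = sec(90° - 36°) = sec(54°)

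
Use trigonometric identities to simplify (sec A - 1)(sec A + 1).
(sec A - 1)(sec A + 1) = tan²A (using Diff. of squares)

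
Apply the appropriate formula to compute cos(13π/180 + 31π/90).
cos(13π/180 + 31π/90) = cos 13π/180 cos 31π/90 - sin 13π/180 sin 31π/90 = (√6-√2)/4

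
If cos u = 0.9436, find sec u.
sec u = 1/cos u = 1.06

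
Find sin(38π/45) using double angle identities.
sin(38π/45) = 2 sin 19π/45 cos 19π/45 = 0.4695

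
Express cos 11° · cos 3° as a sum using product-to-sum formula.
cos 11° cos 3° = (1/2)[cos(11°-3°) + cos(11°+3°)]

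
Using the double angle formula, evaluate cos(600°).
cos(600°) = cos²300° - sin²300° = -1/2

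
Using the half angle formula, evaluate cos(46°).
cos(46°) = √((1 + cos 92°)/2) = 0.6947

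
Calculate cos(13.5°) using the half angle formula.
cos(13.5°) = √((1 + cos 27°)/2) = 0.9724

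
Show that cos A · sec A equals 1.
LHS = cos A · (1/cos A) = 1 = RHS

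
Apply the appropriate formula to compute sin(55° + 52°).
sin(55° + 52°) = sin 55° cos 52° + cos 55° sin 52° = 0.9563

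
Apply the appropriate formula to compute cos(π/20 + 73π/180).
cos(π/20 + 73π/180) = cos π/20 cos 73π/180 - sin π/20 sin 73π/180 = 0.1392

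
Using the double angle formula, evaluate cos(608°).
cos(608°) = 2cos²304° - 1 = -0.3746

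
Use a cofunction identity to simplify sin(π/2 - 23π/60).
sin(π/2 - 23π/60) = cos(23π/60)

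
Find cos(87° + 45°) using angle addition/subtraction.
cos(87° + 45°) = cos 87° cos 45° - sin 87° sin 45° = -0.6691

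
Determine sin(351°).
sin(351°) = -0.1564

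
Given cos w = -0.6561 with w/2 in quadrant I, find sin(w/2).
sin(w/2) = ±√((1 - cos w)/2); positive since w/2 ∈ QI, so sin(w/2) = 0.91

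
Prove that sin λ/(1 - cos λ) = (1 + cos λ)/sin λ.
LHS = sin λ(1 + cos λ) / ((1 - cos λ)(1 + cos λ)) = sin λ(1 + cos λ) / (1 - cos²λ) = sin λ(1 + cos λ) / sin²λ = (1 + cos λ)/sin λ = RHS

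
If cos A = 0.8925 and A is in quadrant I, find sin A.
sin A = 0.451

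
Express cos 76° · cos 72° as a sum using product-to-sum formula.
cos 76° cos 72° = (1/2)[cos(76°-72°) + cos(76°+72°)]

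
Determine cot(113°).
cot(113°) = -0.4245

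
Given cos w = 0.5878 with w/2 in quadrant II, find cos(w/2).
cos(w/2) = ±√((1 + cos w)/2); negative since w/2 ∈ QII, so cos(w/2) = -0.891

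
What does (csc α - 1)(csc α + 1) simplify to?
(csc α - 1)(csc α + 1) = cot²α (using Diff. of squares)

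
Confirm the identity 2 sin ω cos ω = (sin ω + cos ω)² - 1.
RHS = sin²ω + 2 sin ω cos ω + cos²ω - 1 = (sin²ω + cos²ω) + 2 sin ω cos ω - 1 = 1 + 2 sin ω cos ω - 1 = 2 sin ω cos ω = LHS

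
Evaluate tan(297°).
tan(297°) = -1.963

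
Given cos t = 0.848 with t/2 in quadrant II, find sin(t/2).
sin(t/2) = ±√((1 - cos t)/2); positive since t/2 ∈ QII, so sin(t/2) = 0.2757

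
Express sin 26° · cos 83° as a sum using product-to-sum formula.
sin 26° cos 83° = (1/2)[sin(26°+83°) + sin(26°-83°)]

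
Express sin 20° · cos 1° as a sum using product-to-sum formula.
sin 20° cos 1° = (1/2)[sin(20°+1°) + sin(20°-1°)]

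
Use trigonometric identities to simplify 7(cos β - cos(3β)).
7(cos β - cos(3β)) = 7(2 sin(2β) sin β) (using Sum-to-product)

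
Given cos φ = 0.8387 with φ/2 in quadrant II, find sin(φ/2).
sin(φ/2) = ±√((1 - cos φ)/2); positive since φ/2 ∈ QII, so sin(φ/2) = 0.284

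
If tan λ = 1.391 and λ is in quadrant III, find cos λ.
cos λ = -0.5837 (using tan²λ + 1 = sec²λ)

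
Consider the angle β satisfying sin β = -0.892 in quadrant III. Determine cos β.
cos β = ±√(1 - sin²β) = -0.452 (negative in QIII)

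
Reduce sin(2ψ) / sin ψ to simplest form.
sin(2ψ) / sin ψ = 2 cos ψ (using Double angle)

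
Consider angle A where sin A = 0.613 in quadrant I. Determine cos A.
cos A = √(1 - sin²A) = 0.7901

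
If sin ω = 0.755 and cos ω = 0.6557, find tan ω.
tan ω = sin ω / cos ω = 1.151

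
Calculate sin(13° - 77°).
sin(13° - 77°) = sin 13° cos 77° - cos 13° sin 77° = -0.8988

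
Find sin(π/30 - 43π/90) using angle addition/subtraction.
sin(π/30 - 43π/90) = sin π/30 cos 43π/90 - cos π/30 sin 43π/90 = -0.9848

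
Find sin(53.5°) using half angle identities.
sin(53.5°) = √((1 - cos 107°)/2) = 0.8039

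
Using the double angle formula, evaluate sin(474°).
sin(474°) = 2 sin 237° cos 237° = 0.9135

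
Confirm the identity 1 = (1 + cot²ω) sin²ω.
RHS = csc²ω · sin²ω = (1/sin²ω) · sin²ω = 1 = LHS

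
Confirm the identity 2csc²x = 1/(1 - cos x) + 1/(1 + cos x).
RHS = [(1 + cos x) + (1 - cos x)] / [(1 - cos x)(1 + cos x)] = 2/(1 - cos²x) = 2/sin²x = 2csc²x = LHS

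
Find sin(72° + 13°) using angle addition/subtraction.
sin(72° + 13°) = sin 72° cos 13° + cos 72° sin 13° = 0.9962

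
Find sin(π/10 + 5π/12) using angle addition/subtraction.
sin(π/10 + 5π/12) = sin π/10 cos 5π/12 + cos π/10 sin 5π/12 = 0.9986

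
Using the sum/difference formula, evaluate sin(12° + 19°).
sin(12° + 19°) = sin 12° cos 19° + cos 12° sin 19° = 0.515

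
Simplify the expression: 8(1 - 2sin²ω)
8(1 - 2sin²ω) = 8(cos(2ω)) (using Double angle)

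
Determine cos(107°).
cos(107°) = -0.2924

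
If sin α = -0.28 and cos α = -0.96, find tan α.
tan α = sin α / cos α = 0.2917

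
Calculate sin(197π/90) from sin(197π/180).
sin(197π/90) = 2 sin 197π/180 cos 197π/180 = 0.5592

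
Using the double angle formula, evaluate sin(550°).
sin(550°) = 2 sin 275° cos 275° = -0.1736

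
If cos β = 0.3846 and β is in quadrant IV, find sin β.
sin β = -0.9231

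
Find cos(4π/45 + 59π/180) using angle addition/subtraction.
cos(4π/45 + 59π/180) = cos 4π/45 cos 59π/180 - sin 4π/45 sin 59π/180 = (√6-√2)/4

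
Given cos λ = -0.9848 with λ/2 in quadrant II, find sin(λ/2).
sin(λ/2) = ±√((1 - cos λ)/2); positive since λ/2 ∈ QII, so sin(λ/2) = 0.9962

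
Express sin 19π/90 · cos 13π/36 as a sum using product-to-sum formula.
sin 19π/90 cos 13π/36 = (1/2)[sin(19π/90+13π/36) + sin(19π/90-13π/36)]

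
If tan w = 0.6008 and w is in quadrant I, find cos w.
cos w = 0.8572 (using tan²w + 1 = sec²w)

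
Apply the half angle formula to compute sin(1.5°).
sin(1.5°) = √((1 - cos 3°)/2) = 0.02618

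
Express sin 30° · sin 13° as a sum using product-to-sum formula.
sin 30° sin 13° = (1/2)[cos(30°-13°) - cos(30°+13°)]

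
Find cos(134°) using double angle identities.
cos(134°) = cos²67° - sin²67° = -0.6947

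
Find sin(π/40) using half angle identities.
sin(π/40) = √((1 - cos π/20)/2) = 0.07846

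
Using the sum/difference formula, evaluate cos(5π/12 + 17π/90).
cos(5π/12 + 17π/90) = cos 5π/12 cos 17π/90 - sin 5π/12 sin 17π/90 = -0.3256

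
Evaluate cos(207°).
cos(207°) = -0.891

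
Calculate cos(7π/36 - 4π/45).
cos(7π/36 - 4π/45) = cos 7π/36 cos 4π/45 + sin 7π/36 sin 4π/45 = 0.9455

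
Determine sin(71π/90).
sin(71π/90) = 0.6157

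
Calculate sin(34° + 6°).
sin(34° + 6°) = sin 34° cos 6° + cos 34° sin 6° = 0.6428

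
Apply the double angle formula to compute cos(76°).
cos(76°) = cos²38° - sin²38° = 0.2419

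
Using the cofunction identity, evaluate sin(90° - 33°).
sin(90° - 33°) = cos(33°) = 0.8387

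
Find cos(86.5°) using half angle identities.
cos(86.5°) = √((1 + cos 173°)/2) = 0.06105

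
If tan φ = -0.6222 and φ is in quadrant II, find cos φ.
cos φ = -0.8491 (using tan²φ + 1 = sec²φ)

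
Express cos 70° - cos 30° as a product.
cos 70° - cos 30° = -2 sin(50°) sin(20°)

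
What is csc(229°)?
csc(229°) = -1.325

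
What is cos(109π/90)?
cos(109π/90) = -0.788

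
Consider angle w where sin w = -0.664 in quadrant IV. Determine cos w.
cos w = √(1 - sin²w) = 0.7477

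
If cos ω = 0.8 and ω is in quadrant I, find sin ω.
sin ω = 0.6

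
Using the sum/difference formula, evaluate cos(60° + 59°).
cos(60° + 59°) = cos 60° cos 59° - sin 60° sin 59° = -0.4848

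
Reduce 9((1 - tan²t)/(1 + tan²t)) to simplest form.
9((1 - tan²t)/(1 + tan²t)) = 9(cos(2t)) (using Double angle)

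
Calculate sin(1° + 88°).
sin(1° + 88°) = sin 1° cos 88° + cos 1° sin 88° = 0.9998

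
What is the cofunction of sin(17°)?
sin(17°) = cos(90° - 17°) = cos(73°)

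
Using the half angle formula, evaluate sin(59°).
sin(59°) = √((1 - cos 118°)/2) = 0.8572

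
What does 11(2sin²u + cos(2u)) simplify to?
11(2sin²u + cos(2u)) = 11 (using Double angle)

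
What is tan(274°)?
tan(274°) = -14.3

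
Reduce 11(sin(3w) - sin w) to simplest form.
11(sin(3w) - sin w) = 11(2 cos(2w) sin w) (using Sum-to-product)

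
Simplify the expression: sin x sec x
sin x sec x = tan x (using Reciprocal + quotient)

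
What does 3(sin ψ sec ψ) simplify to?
3(sin ψ sec ψ) = 3(tan ψ) (using Reciprocal + quotient)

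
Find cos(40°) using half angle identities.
cos(40°) = √((1 + cos 80°)/2) = 0.766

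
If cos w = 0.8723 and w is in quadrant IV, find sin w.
sin w = -0.489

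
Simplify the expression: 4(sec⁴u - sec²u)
4(sec⁴u - sec²u) = 4(tan⁴u + tan²u) (using Pythagorean)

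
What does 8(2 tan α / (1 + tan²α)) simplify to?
8(2 tan α / (1 + tan²α)) = 8(sin(2α)) (using Double angle)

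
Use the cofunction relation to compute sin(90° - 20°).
sin(90° - 20°) = cos(20°) = 0.9397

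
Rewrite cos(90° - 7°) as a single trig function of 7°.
cos(90° - 7°) = sin(7°)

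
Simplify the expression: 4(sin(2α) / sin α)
4(sin(2α) / sin α) = 4(2 cos α) (using Double angle)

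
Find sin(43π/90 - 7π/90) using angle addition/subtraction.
sin(43π/90 - 7π/90) = sin 43π/90 cos 7π/90 - cos 43π/90 sin 7π/90 = 0.9511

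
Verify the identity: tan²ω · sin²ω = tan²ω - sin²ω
RHS = sin²ω/cos²ω - sin²ω = sin²ω(1/cos²ω - 1) = sin²ω · (1 - cos²ω)/cos²ω = sin²ω · sin²ω/cos²ω = sin²ω · tan²ω = LHS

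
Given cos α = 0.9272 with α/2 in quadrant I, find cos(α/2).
cos(α/2) = ±√((1 + cos α)/2); positive since α/2 ∈ QI, so cos(α/2) = 0.9816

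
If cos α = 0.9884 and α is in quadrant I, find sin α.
sin α = 0.1519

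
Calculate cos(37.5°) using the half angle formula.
cos(37.5°) = √((1 + cos 75°)/2) = 0.7934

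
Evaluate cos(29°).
cos(29°) = 0.8746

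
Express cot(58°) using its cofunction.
cot(58°) = tan(90° - 58°) = tan(32°)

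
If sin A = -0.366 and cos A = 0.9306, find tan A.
tan A = sin A / cos A = -0.3933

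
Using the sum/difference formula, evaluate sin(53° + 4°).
sin(53° + 4°) = sin 53° cos 4° + cos 53° sin 4° = 0.8387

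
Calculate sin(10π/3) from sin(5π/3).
sin(10π/3) = 2 sin 5π/3 cos 5π/3 = -√3/2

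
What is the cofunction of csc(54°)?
csc(54°) = sec(90° - 54°) = sec(36°)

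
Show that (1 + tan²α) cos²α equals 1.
LHS = sec²α · cos²α = (1/cos²α) · cos²α = 1 = RHS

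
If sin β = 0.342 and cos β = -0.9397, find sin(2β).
sin(2β) = 2 sin β cos β = -0.6428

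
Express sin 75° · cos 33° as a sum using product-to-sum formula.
sin 75° cos 33° = (1/2)[sin(75°+33°) + sin(75°-33°)]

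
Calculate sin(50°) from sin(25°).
sin(50°) = 2 sin 25° cos 25° = 0.766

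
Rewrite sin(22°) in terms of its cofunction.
sin(22°) = cos(90° - 22°) = cos(68°)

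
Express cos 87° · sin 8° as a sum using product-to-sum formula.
cos 87° sin 8° = (1/2)[sin(87°+8°) - sin(87°-8°)]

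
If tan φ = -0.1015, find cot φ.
cot φ = 1/tan φ = -9.852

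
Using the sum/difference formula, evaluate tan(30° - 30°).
tan(30° - 30°) = (tan 30° - tan 30°)/(1 + tan 30° tan 30°) = 0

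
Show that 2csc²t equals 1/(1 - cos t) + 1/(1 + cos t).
RHS = [(1 + cos t) + (1 - cos t)] / [(1 - cos t)(1 + cos t)] = 2/(1 - cos²t) = 2/sin²t = 2csc²t = LHS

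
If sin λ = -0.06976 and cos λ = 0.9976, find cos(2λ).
cos(2λ) = cos²λ - sin²λ = 0.9903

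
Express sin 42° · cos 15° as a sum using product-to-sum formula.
sin 42° cos 15° = (1/2)[sin(42°+15°) + sin(42°-15°)]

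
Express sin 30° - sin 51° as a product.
sin 30° - sin 51° = 2 cos(40.5°) sin(-10.5°)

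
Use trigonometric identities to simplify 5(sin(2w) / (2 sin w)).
5(sin(2w) / (2 sin w)) = 5(cos w) (using Double angle)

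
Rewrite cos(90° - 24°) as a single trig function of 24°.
cos(90° - 24°) = sin(24°)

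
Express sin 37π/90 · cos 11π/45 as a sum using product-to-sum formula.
sin 37π/90 cos 11π/45 = (1/2)[sin(37π/90+11π/45) + sin(37π/90-11π/45)]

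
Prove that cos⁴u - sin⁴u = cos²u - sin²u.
LHS = (cos²u - sin²u)(cos²u + sin²u) = (cos²u - sin²u) · 1 = cos²u - sin²u = RHS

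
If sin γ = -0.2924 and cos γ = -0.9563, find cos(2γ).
cos(2γ) = cos²γ - sin²γ = 0.829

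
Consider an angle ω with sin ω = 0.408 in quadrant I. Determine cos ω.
cos ω = √(1 - sin²ω) = 0.913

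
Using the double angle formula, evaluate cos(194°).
cos(194°) = cos²97° - sin²97° = -0.9703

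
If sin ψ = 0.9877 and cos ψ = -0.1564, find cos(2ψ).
cos(2ψ) = cos²ψ - sin²ψ = -0.9511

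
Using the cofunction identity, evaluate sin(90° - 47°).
sin(90° - 47°) = cos(47°) = 0.682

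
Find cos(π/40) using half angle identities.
cos(π/40) = √((1 + cos π/20)/2) = 0.9969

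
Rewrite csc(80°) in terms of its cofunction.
csc(80°) = sec(90° - 80°) = sec(10°)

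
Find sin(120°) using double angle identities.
sin(120°) = 2 sin 60° cos 60° = √3/2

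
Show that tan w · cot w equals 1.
LHS = (sin w/cos w) · (cos w/sin w) = 1 = RHS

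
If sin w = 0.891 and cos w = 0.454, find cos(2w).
cos(2w) = cos²w - sin²w = -0.5878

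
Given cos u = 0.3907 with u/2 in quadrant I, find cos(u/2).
cos(u/2) = ±√((1 + cos u)/2); positive since u/2 ∈ QI, so cos(u/2) = 0.8339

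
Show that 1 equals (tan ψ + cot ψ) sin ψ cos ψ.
RHS = (sin ψ/cos ψ + cos ψ/sin ψ) sin ψ cos ψ = ((sin²ψ + cos²ψ)/(sin ψ cos ψ)) · sin ψ cos ψ = sin²ψ + cos²ψ = 1 = LHS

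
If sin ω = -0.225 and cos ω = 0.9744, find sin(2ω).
sin(2ω) = 2 sin ω cos ω = -0.4385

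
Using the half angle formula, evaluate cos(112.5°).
cos(112.5°) = -√((1 + cos 225°)/2) = -0.3827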